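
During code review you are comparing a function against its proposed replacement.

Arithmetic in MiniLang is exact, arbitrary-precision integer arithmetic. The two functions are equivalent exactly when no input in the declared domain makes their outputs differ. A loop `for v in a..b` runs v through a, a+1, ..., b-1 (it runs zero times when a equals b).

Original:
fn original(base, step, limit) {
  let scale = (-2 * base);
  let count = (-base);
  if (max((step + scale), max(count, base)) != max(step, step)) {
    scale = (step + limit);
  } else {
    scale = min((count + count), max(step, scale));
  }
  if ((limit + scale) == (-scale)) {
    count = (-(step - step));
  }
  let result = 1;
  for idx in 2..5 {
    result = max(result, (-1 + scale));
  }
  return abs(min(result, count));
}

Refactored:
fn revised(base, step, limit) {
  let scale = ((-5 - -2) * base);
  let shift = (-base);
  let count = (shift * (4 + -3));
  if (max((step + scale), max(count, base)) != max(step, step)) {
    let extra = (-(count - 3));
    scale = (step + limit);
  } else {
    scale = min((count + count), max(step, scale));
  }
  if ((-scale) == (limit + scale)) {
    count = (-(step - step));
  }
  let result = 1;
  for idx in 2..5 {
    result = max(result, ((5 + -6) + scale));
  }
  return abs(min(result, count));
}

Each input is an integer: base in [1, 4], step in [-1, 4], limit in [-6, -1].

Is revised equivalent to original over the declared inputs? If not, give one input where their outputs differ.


The one real change (`-2` became `-3`) has no effect anywhere in the declared ranges; all 144 inputs agree.
verdict: equivalent


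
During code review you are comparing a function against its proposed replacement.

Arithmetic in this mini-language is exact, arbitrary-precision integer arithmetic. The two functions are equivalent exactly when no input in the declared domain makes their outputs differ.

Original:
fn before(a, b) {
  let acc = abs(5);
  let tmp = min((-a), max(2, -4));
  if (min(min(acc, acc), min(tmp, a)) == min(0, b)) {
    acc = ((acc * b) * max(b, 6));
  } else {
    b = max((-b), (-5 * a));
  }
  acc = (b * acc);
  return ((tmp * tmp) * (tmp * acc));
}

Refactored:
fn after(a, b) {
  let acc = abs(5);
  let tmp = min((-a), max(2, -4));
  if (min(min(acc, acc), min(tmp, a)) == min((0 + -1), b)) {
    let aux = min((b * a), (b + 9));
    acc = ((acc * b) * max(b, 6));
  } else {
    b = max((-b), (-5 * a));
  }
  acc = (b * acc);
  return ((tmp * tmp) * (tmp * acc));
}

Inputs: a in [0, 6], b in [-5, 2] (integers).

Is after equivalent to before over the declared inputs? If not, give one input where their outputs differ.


On input a=1, b=1, before returns 5 while after returns -30.
verdict: not equivalent; witness: a=1, b=1


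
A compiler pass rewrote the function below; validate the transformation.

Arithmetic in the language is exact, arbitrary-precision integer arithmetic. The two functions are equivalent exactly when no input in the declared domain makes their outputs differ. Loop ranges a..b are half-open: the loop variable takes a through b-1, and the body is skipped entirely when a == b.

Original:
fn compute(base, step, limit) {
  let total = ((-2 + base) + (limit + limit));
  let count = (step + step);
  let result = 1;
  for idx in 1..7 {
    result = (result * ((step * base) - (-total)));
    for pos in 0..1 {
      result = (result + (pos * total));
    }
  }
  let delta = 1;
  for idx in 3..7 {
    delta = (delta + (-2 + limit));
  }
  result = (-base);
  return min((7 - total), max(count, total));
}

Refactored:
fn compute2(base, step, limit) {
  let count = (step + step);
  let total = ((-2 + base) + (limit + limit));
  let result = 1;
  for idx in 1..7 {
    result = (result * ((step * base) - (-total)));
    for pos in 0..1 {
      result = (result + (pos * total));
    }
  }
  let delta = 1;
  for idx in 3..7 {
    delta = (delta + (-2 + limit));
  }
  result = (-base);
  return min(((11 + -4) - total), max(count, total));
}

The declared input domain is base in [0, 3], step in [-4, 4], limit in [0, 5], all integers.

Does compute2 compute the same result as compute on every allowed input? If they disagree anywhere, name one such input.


Although constant usage differs, plus arithmetic usage differs, 216/216 inputs agree.
verdict: equivalent


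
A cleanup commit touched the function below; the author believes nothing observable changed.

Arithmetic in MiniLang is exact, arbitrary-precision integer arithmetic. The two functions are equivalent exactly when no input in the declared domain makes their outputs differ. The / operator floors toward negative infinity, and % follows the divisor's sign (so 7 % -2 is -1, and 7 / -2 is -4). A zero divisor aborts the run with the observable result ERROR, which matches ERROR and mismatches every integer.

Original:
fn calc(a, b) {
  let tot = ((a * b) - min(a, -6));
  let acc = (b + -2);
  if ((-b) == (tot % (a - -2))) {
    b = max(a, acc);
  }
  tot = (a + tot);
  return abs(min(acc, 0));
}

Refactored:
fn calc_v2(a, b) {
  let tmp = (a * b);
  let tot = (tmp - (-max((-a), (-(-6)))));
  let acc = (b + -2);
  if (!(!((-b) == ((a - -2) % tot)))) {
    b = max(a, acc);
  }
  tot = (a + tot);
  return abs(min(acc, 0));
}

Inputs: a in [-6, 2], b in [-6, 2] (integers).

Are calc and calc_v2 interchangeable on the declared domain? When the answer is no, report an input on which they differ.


Evaluate both at a=-6, b=1.
calc: tot becomes 0; next acc becomes -1; next ((-b) == (tot % (a - -2))) evaluates to false; next tot becomes -6; next final value 1
calc_v2: tmp becomes -6; next tot becomes 0; next acc becomes -1; next hits division by zero so the output is ERROR
1 and ERROR differ, so these are not the same function on this domain.
verdict: not equivalent; witness: a=-6, b=1


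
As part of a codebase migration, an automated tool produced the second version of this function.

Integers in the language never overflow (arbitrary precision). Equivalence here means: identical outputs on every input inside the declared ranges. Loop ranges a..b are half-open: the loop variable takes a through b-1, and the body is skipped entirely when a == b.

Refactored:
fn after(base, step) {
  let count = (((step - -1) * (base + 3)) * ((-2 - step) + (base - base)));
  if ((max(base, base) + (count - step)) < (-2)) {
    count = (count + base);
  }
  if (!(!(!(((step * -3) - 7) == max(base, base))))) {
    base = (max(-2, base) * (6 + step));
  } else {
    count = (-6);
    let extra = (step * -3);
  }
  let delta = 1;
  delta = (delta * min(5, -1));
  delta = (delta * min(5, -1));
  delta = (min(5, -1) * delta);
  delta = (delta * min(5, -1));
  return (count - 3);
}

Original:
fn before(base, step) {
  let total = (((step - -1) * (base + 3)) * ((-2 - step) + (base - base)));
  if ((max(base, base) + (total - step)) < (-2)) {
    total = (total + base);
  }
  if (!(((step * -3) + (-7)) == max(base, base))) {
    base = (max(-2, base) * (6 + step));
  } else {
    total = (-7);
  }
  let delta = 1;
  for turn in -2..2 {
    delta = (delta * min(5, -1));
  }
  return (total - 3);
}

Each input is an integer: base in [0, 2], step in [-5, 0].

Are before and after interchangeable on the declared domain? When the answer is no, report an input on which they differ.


Try base=2, step=-3.
before: total = -10; ((max(base, base) + (total - step)) < (-2)) -> true; total = -8; (!(((step * -3) + (-7)) == max(base, base))) -> false; total = -7; delta = 1; [turn=-2]; delta = -1; [turn=-1]; delta = 1; [turn=0]; delta = -1; [turn=1]; delta = 1; return -10
after: count = -10; ((max(base, base) + (count - step)) < (-2)) -> true; count = -8; (!(!(!(((step * -3) - 7) == max(base, base))))) -> false; count = -6; extra = 9; delta = 1; delta = -1; delta = 1; delta = -1; delta = 1; return -9
-10 against -9: the behavior changed.
verdict: not equivalent; witness: base=2, step=-3


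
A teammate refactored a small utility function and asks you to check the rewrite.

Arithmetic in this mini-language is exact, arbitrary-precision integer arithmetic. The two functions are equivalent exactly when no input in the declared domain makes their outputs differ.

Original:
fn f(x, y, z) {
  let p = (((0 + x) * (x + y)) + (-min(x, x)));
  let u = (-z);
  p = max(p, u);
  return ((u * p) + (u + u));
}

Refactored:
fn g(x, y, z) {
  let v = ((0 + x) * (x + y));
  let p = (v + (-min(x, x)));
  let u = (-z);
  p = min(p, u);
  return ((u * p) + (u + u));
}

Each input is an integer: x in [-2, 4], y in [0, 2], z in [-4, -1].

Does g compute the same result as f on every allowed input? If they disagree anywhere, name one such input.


These are not equivalent — on x=-2, y=0, z=-4 the outputs split (32 vs 24).
f: p := 6 | u := 4 | p := 6 | result 32
g: v := 4 | p := 6 | u := 4 | p := 4 | result 24
verdict: not equivalent; witness: x=-2, y=0, z=-4


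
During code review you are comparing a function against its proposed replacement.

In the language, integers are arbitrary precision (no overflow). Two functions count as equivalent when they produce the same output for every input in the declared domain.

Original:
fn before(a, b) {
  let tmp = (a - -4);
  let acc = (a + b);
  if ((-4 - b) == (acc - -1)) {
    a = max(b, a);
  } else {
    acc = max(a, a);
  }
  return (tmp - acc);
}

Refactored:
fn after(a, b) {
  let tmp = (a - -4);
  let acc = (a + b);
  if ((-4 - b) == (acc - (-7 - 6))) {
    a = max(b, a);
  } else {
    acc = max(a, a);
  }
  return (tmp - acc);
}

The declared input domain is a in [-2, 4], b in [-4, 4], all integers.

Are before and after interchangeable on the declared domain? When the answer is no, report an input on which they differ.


a=-1, b=-2 yields 6 from before but 4 from after.
verdict: not equivalent; witness: a=-1, b=-2


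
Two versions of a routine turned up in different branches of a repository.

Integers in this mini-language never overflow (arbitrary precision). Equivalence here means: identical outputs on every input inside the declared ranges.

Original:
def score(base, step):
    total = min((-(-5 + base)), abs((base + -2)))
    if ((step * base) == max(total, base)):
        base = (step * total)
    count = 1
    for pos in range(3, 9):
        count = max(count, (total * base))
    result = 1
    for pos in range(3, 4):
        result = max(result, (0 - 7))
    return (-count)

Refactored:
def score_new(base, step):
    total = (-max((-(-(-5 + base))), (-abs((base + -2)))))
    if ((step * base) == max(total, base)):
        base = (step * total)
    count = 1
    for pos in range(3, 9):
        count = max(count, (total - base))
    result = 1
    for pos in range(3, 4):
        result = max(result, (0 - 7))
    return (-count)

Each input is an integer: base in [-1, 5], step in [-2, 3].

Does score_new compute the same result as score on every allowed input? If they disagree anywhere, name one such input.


The rewrite breaks on base=-1, step=-2, where the results are -1 and -4.
score: total becomes 3; next ((step * base) == max(total, base)) evaluates to false; next count becomes 1; next at pos=3:; next count becomes 1; next at pos=4:; next count becomes 1; next at pos=5:; next count becomes 1; next at pos=6:; next count becomes 1; next at pos=7:; next count becomes 1; next at pos=8:; next count becomes 1; next result becomes 1; next at pos=3:; next result becomes 1; next final value -1
score_new: total becomes 3; next ((step * base) == max(total, base)) evaluates to false; next count becomes 1; next at pos=3:; next count becomes 4; next at pos=4:; next count becomes 4; next at pos=5:; next count becomes 4; next at pos=6:; next count becomes 4; next at pos=7:; next count becomes 4; next at pos=8:; next count becomes 4; next result becomes 1; next at pos=3:; next result becomes 1; next final value -4
verdict: not equivalent; witness: base=-1, step=-2


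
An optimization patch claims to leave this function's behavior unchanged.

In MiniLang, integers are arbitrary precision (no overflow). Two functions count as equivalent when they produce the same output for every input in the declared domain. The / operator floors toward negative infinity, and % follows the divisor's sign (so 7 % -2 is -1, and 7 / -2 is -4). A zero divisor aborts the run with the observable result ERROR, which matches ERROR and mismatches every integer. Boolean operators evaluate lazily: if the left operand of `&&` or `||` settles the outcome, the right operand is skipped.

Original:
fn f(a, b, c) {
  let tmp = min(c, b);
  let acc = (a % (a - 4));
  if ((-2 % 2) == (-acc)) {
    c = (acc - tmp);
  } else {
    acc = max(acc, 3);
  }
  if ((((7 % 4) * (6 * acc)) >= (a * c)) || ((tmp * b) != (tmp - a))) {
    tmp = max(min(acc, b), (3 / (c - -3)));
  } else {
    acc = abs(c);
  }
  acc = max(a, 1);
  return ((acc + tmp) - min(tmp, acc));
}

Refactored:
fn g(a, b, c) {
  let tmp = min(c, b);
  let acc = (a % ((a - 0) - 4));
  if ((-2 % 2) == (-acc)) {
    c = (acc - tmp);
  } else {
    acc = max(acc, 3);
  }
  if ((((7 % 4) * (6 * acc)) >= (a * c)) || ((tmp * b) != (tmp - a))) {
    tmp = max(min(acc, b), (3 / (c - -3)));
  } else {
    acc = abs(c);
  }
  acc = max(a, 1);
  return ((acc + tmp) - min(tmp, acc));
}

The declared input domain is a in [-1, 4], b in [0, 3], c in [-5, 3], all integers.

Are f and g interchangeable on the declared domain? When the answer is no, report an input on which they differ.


Comparing the listings, the differences include: arithmetic usage differs; and constant usage differs.
Tracing a=2, b=2, c=-3: f: tmp=-3, then acc=0, then ((-2 % 2) == (-acc)) is true, then c=3, then ((((7 % 4) * (6 * acc)) >= (a * c)) || ((tmp * b) != (tmp - a))) is true, then tmp=0, then acc=2, then returns 2 | g: tmp=-3, then acc=0, then ((-2 % 2) == (-acc)) is true, then c=3, then ((((7 % 4) * (6 * acc)) >= (a * c)) || ((tmp * b) != (tmp - a))) is true, then tmp=0, then acc=2, then returns 2 — matching result 2.
Checked all 216 inputs in the declared domain: the outputs agree on every one.
verdict: equivalent


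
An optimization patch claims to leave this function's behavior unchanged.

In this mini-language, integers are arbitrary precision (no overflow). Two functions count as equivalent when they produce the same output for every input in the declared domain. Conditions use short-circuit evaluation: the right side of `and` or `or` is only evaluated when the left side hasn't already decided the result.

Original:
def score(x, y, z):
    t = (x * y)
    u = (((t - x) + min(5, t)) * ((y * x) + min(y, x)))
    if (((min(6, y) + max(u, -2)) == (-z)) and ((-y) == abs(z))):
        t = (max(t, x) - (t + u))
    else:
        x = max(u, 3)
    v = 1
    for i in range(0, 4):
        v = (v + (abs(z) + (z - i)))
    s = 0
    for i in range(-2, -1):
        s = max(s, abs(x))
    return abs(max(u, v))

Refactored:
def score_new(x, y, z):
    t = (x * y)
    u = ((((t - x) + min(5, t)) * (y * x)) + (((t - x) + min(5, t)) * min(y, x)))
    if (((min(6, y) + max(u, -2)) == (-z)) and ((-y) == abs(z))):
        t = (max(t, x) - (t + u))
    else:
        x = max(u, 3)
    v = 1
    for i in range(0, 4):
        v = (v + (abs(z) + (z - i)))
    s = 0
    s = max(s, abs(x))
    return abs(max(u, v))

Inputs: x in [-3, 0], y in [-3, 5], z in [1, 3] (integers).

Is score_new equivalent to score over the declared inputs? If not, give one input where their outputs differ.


Reading the diff, among the changes: loop structure differs; min/max/abs usage differs; constant usage differs; statement counts differ; arithmetic usage differs.
One worked example (x=-1, y=-1, z=1) — score: t=1, then u=0, then (((min(6, y) + max(u, -2)) == (-z)) and ((-y) == abs(z))) is true, then t=0, then v=1, then (i=0), then v=3, then (i=1), then v=4, then (i=2), then v=4, then (i=3), then v=3, then s=0, then (i=-2), then s=1, then returns 3; score_new: t=1, then u=0, then (((min(6, y) + max(u, -2)) == (-z)) and ((-y) == abs(z))) is true, then t=0, then v=1, then (i=0), then v=3, then (i=1), then v=4, then (i=2), then v=4, then (i=3), then v=3, then s=0, then s=1, then returns 3; agreement on 3.
Checked all 108 inputs in the declared domain: the outputs agree on every one.
verdict: equivalent


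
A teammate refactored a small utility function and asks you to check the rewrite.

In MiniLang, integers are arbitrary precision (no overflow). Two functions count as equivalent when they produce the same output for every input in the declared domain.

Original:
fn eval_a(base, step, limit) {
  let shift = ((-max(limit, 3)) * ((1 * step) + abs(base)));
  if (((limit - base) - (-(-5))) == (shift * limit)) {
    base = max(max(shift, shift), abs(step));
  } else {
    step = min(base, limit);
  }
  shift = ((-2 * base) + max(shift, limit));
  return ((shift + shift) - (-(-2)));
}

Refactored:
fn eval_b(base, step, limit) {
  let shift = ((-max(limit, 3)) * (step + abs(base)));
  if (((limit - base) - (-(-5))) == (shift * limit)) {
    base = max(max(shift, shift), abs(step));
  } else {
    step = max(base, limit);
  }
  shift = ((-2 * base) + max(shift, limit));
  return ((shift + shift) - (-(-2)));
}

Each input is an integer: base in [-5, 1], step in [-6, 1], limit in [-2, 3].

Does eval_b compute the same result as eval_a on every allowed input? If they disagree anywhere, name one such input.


Equivalent. The suspicious edit (`min(base, limit)` became `max(base, limit)`) never changes the result for any input inside the declared domain.
Across all 336 domain points the two functions coincide.
Spot check at base=-1, step=0, limit=2 — eval_a: shift = -3; (((limit - base) - (-(-5))) == (shift * limit)) -> false; step = -1; shift = 4; return 6. eval_b: shift = -3; (((limit - base) - (-(-5))) == (shift * limit)) -> false; step = 2; shift = 4; return 6. Both give 6.
verdict: equivalent


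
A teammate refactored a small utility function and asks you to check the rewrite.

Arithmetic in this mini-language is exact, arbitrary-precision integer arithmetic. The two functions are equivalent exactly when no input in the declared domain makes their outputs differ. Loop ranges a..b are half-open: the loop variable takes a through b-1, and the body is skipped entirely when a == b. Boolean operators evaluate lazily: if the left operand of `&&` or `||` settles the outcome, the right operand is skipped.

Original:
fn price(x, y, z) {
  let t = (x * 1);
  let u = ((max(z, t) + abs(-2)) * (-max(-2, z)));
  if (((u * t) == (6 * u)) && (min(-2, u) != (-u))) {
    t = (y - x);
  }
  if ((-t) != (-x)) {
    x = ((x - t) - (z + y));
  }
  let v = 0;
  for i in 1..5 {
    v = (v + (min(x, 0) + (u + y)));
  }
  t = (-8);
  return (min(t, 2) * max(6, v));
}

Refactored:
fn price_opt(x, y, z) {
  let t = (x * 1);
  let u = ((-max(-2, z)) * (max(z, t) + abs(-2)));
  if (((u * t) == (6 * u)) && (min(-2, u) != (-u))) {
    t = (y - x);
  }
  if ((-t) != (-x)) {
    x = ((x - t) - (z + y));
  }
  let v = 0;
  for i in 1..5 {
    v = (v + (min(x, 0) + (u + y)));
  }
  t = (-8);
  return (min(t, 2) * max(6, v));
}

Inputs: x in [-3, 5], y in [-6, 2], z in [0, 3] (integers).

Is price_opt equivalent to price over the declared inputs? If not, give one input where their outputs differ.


Side by side, the visible changes include: same computation, different form.
One worked example (x=4, y=-4, z=0) — price: t = 4; u = 0; (((u * t) == (6 * u)) && (min(-2, u) != (-u))) -> true; t = -8; ((-t) != (-x)) -> true; x = 16; v = 0; [i=1]; v = -4; [i=2]; v = -8; [i=3]; v = -12; [i=4]; v = -16; t = -8; return -48; price_opt: t = 4; u = 0; (((u * t) == (6 * u)) && (min(-2, u) != (-u))) -> true; t = -8; ((-t) != (-x)) -> true; x = 16; v = 0; [i=1]; v = -4; [i=2]; v = -8; [i=3]; v = -12; [i=4]; v = -16; t = -8; return -48; agreement on -48.
Sweeping the whole domain (324 inputs) finds no disagreement.
verdict: equivalent


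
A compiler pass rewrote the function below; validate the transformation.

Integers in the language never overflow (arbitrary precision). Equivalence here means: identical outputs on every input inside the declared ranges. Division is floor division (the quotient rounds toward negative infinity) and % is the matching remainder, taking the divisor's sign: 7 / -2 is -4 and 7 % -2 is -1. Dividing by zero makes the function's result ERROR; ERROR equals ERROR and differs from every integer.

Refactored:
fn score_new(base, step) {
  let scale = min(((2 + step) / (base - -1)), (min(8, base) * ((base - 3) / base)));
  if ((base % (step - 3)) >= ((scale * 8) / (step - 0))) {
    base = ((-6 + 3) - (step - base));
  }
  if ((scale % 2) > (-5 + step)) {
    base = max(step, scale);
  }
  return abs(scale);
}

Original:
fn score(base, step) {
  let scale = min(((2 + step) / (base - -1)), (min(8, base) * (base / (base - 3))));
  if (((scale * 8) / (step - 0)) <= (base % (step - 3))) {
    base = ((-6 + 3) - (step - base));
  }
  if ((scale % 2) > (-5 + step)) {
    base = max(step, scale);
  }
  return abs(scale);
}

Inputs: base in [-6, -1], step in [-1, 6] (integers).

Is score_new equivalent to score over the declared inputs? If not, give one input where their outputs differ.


These are not equivalent — on base=-6, step=-1 the outputs split (1 vs 6).
score: scale=-1, then (((scale * 8) / (step - 0)) <= (base % (step - 3))) is false, then ((scale % 2) > (-5 + step)) is true, then base=-1, then returns 1
score_new: scale=-6, then ((base % (step - 3)) >= ((scale * 8) / (step - 0))) is false, then ((scale % 2) > (-5 + step)) is true, then base=-1, then returns 6
verdict: not equivalent; witness: base=-6, step=-1


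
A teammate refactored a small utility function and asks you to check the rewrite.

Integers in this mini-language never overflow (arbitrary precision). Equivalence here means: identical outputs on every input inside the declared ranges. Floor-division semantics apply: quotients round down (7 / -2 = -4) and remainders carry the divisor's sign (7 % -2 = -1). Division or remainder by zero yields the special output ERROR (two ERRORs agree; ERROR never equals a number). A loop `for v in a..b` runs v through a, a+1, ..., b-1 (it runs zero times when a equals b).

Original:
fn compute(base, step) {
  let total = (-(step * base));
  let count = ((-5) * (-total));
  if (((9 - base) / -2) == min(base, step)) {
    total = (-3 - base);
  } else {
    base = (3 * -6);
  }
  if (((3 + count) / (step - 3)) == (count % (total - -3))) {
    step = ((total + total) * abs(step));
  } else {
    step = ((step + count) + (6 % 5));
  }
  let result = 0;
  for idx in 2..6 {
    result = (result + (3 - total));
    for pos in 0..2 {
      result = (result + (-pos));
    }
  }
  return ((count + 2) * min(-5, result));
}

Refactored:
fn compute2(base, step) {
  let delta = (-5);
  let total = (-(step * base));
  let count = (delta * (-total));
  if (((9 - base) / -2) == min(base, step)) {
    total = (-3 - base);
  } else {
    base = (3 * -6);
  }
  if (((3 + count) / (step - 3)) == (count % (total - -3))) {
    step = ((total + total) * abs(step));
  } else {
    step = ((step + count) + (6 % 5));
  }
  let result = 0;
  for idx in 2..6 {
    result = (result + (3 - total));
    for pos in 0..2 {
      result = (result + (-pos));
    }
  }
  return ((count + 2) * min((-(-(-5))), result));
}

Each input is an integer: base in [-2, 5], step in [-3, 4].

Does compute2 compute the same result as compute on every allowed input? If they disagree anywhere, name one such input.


Although statement counts differ, local variable names differ, 64/64 inputs agree.
verdict: equivalent


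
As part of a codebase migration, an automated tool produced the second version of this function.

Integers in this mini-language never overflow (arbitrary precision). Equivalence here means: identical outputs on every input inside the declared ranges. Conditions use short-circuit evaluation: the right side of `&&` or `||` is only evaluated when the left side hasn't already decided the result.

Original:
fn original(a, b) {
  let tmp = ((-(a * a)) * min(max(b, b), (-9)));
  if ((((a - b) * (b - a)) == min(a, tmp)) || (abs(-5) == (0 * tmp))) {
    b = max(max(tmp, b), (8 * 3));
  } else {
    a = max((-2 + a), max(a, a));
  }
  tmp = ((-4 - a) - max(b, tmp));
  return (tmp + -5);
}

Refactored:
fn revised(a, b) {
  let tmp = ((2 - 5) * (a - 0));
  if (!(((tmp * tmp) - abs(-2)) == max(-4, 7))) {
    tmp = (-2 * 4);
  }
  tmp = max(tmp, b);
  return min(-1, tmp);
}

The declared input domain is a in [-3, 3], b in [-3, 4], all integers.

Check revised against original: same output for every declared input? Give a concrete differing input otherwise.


Not equivalent: a=-3, b=-3 separates them (-87 vs -3).
original: tmp = 81; ((((a - b) * (b - a)) == min(a, tmp)) || (abs(-5) == (0 * tmp))) -> false; a = -3; tmp = -82; return -87
revised: tmp = 9; (!(((tmp * tmp) - abs(-2)) == max(-4, 7))) -> true; tmp = -8; tmp = -3; return -3
verdict: not equivalent; witness: a=-3, b=-3


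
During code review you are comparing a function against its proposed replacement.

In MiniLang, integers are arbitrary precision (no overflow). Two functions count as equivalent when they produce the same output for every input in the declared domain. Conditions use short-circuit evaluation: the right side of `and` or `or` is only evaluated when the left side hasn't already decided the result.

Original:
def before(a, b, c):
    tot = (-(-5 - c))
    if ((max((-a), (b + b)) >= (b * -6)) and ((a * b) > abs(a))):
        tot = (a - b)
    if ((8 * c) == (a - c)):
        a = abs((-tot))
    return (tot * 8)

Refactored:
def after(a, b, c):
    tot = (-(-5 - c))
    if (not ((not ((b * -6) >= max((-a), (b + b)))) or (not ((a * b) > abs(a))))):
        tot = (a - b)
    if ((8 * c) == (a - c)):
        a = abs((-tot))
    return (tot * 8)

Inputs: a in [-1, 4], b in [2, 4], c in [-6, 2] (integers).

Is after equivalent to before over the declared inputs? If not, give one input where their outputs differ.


Take a=1, b=2, c=-5.
before: tot becomes 0; next ((max((-a), (b + b)) >= (b * -6)) and ((a * b) > abs(a))) evaluates to true; next tot becomes -1; next ((8 * c) == (a - c)) evaluates to false; next final value -8
after: tot becomes 0; next (not ((not ((b * -6) >= max((-a), (b + b)))) or (not ((a * b) > abs(a))))) evaluates to false; next ((8 * c) == (a - c)) evaluates to false; next final value 0
-8 != 0, so the rewrite changes behavior.
verdict: not equivalent; witness: a=1, b=2, c=-5


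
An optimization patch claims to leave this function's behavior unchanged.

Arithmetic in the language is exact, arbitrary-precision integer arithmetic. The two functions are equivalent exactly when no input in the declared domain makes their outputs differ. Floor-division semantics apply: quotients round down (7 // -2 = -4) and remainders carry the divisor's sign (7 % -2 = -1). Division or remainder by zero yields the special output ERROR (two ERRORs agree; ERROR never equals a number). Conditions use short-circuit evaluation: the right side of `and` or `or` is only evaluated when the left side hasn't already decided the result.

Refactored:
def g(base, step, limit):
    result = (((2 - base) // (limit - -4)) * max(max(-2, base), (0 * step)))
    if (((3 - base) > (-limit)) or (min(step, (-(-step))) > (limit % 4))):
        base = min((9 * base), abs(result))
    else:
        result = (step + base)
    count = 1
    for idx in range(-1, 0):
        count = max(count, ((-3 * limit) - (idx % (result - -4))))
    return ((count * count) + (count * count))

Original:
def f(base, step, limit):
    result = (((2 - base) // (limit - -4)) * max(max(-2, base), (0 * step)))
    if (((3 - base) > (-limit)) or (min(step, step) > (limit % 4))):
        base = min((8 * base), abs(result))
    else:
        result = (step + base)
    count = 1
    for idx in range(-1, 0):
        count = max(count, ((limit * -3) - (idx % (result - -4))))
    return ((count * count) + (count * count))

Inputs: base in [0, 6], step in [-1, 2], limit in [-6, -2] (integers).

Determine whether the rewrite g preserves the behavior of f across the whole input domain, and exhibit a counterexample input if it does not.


Equivalent. The one real change (`8` became `9`) has no effect anywhere in the declared ranges.
An exhaustive pass over the 140 declared inputs shows identical outputs.
As a probe, take base=3, step=2, limit=-3: f runs result=-3, then (((3 - base) > (-limit)) or (min(step, step) > (limit % 4))) is true, then base=3, then count=1, then (idx=-1), then count=9, then returns 162; g runs result=-3, then (((3 - base) > (-limit)) or (min(step, (-(-step))) > (limit % 4))) is true, then base=3, then count=1, then (idx=-1), then count=9, then returns 162; both end at 162.
verdict: equivalent


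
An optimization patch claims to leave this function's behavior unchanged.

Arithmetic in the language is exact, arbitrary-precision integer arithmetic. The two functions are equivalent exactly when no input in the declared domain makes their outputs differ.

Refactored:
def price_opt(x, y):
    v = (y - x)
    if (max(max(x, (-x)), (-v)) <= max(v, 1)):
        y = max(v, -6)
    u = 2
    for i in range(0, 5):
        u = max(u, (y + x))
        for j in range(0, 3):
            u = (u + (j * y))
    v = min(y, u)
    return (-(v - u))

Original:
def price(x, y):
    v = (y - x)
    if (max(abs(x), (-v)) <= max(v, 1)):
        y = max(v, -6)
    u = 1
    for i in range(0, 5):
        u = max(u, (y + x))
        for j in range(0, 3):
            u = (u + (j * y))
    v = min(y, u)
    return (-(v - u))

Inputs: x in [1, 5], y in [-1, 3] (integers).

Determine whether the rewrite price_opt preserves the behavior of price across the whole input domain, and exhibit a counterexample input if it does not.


Not equivalent: x=1, y=1 separates them (1 vs 2).
price: v = 0; (max(abs(x), (-v)) <= max(v, 1)) -> true; y = 0; u = 1; [i=0]; u = 1; [j=0]; u = 1; [j=1]; u = 1; [j=2]; u = 1; [i=1]; u = 1; [j=0]; u = 1; [j=1]; u = 1; [j=2]; u = 1; [i=2]; u = 1; [j=0]; u = 1; [j=1]; u = 1; [j=2]; u = 1; [i=3]; u = 1; [j=0]; u = 1; [j=1]; u = 1; [j=2]; u = 1; [i=4]; u = 1; [j=0]; u = 1; [j=1]; u = 1; [j=2]; u = 1; v = 0; return 1
price_opt: v = 0; (max(max(x, (-x)), (-v)) <= max(v, 1)) -> true; y = 0; u = 2; [i=0]; u = 2; [j=0]; u = 2; [j=1]; u = 2; [j=2]; u = 2; [i=1]; u = 2; [j=0]; u = 2; [j=1]; u = 2; [j=2]; u = 2; [i=2]; u = 2; [j=0]; u = 2; [j=1]; u = 2; [j=2]; u = 2; [i=3]; u = 2; [j=0]; u = 2; [j=1]; u = 2; [j=2]; u = 2; [i=4]; u = 2; [j=0]; u = 2; [j=1]; u = 2; [j=2]; u = 2; v = 0; return 2
verdict: not equivalent; witness: x=1, y=1


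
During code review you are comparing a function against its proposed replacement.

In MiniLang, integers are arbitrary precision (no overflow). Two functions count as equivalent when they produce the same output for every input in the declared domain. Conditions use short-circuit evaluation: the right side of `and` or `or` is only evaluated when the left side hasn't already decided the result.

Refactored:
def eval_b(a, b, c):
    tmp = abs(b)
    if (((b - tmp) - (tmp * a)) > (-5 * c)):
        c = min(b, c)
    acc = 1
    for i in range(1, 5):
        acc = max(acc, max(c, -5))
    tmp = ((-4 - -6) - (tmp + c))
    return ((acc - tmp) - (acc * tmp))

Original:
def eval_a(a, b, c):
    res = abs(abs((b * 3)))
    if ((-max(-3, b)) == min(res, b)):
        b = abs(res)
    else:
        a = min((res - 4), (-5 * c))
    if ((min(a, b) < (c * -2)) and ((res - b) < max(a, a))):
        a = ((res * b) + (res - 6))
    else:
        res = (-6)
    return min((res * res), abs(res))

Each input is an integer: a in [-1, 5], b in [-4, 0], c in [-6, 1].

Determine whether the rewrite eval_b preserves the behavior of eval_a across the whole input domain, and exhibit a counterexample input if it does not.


Consider the input a=-1, b=-4, c=-6.
eval_a: res = 12; ((-max(-3, b)) == min(res, b)) -> false; a = 8; ((min(a, b) < (c * -2)) and ((res - b) < max(a, a))) -> false; res = -6; return 6
eval_b: tmp = 4; (((b - tmp) - (tmp * a)) > (-5 * c)) -> false; acc = 1; [i=1]; acc = 1; [i=2]; acc = 1; [i=3]; acc = 1; [i=4]; acc = 1; tmp = 4; return -7
6 vs -7 — the two versions disagree here.
verdict: not equivalent; witness: a=-1, b=-4, c=-6


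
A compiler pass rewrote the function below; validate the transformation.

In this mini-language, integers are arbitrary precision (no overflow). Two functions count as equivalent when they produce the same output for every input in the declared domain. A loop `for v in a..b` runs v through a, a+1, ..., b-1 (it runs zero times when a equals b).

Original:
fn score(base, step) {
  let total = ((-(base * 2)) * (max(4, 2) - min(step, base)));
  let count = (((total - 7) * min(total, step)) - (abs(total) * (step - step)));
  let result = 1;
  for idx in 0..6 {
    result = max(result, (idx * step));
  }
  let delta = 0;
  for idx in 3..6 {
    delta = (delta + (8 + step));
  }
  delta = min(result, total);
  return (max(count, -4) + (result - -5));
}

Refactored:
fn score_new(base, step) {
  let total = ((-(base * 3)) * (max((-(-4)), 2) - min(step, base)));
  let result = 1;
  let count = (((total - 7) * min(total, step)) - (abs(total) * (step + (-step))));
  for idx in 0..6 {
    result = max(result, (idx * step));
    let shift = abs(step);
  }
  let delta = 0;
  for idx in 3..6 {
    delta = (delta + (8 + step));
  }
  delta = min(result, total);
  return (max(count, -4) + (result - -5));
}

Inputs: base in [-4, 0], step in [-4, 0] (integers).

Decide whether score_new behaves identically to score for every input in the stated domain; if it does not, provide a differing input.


Consider the input base=-1, step=-1.
score: total=10, then count=-3, then result=1, then (idx=0), then result=1, then (idx=1), then result=1, then (idx=2), then result=1, then (idx=3), then result=1, then (idx=4), then result=1, then (idx=5), then result=1, then delta=0, then (idx=3), then delta=7, then (idx=4), then delta=14, then (idx=5), then delta=21, then delta=1, then returns 3
score_new: total=15, then result=1, then count=-8, then (idx=0), then result=1, then shift=1, then (idx=1), then result=1, then shift=1, then (idx=2), then result=1, then shift=1, then (idx=3), then result=1, then shift=1, then (idx=4), then result=1, then shift=1, then (idx=5), then result=1, then shift=1, then delta=0, then (idx=3), then delta=7, then (idx=4), then delta=14, then (idx=5), then delta=21, then delta=1, then returns 2
3 and 2 differ, so these are not the same function on this domain.
verdict: not equivalent; witness: base=-1, step=-1


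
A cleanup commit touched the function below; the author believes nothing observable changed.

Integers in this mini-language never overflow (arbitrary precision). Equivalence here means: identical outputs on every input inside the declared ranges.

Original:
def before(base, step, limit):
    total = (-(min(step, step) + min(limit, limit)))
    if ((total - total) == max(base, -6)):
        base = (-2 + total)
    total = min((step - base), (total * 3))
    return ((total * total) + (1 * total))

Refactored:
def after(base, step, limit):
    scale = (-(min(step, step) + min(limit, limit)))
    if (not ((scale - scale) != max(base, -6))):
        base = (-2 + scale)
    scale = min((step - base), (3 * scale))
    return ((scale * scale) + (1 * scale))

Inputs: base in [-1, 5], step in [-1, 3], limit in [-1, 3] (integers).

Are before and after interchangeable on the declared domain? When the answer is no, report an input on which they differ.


Reading the diff, among the changes: boolean connective usage differs; also comparison usage differs; also local variable names differ.
Spot check at base=4, step=2, limit=3 — before: total = -5; ((total - total) == max(base, -6)) -> false; total = -15; return 210. after: scale = -5; (not ((scale - scale) != max(base, -6))) -> false; scale = -15; return 210. Both give 210.
Across all 175 domain points the two functions coincide.
verdict: equivalent


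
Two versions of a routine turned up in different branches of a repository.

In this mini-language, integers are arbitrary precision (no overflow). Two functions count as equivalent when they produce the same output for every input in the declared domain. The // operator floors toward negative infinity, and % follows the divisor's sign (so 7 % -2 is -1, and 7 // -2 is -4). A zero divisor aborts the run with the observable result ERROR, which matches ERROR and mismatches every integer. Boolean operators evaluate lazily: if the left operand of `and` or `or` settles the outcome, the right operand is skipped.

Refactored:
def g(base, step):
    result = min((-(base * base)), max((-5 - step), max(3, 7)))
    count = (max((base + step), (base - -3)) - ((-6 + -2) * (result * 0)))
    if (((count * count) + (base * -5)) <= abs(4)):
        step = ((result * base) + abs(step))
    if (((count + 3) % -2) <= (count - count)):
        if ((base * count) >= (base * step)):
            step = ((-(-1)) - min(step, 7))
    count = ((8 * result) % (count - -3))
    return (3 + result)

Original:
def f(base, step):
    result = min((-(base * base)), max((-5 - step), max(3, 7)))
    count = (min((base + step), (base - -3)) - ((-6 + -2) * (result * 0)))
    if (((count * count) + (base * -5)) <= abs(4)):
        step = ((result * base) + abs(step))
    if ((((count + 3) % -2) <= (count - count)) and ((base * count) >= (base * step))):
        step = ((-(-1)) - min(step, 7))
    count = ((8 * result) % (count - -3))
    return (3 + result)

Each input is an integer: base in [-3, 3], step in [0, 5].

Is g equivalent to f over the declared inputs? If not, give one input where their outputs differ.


The rewrite breaks on base=-3, step=0, where the results are ERROR and -6.
f: result := -9 | count := -3 | (((count * count) + (base * -5)) <= abs(4)): false | ((((count + 3) % -2) <= (count - count)) and ((base * count) >= (base * step))): true | step := 1 | divide-by-zero, output ERROR
g: result := -9 | count := 0 | (((count * count) + (base * -5)) <= abs(4)): false | (((count + 3) % -2) <= (count - count)): true | ((base * count) >= (base * step)): true | step := 1 | count := 0 | result -6
verdict: not equivalent; witness: base=-3, step=0


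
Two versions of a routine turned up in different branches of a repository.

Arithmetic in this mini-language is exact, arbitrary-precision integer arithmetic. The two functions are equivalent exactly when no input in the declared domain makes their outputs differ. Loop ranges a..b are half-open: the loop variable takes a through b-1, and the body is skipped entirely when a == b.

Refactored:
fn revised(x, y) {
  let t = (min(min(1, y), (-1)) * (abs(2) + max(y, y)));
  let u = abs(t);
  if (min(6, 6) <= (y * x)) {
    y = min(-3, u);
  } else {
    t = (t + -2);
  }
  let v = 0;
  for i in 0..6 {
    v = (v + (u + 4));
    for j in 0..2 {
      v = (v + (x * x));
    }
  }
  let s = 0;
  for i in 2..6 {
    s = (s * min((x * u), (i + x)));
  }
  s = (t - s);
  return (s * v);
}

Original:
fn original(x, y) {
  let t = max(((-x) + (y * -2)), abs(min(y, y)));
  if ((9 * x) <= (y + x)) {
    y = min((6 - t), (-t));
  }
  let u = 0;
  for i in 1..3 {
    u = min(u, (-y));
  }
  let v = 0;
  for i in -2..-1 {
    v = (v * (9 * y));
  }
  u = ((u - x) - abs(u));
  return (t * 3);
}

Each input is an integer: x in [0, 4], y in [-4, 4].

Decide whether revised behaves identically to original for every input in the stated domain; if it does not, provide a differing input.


These are not equivalent — on x=0, y=-4 the outputs split (24 vs 432).
original: t = 8; ((9 * x) <= (y + x)) -> false; u = 0; [i=1]; u = 0; [i=2]; u = 0; v = 0; [i=-2]; v = 0; u = 0; return 24
revised: t = 8; u = 8; (min(6, 6) <= (y * x)) -> false; t = 6; v = 0; [i=0]; v = 12; [j=0]; v = 12; [j=1]; v = 12; [i=1]; v = 24; [j=0]; v = 24; [j=1]; v = 24; [i=2]; v = 36; [j=0]; v = 36; [j=1]; v = 36; [i=3]; v = 48; [j=0]; v = 48; [j=1]; v = 48; [i=4]; v = 60; [j=0]; v = 60; [j=1]; v = 60; [i=5]; v = 72; [j=0]; v = 72; [j=1]; v = 72; s = 0; [i=2]; s = 0; [i=3]; s = 0; [i=4]; s = 0; [i=5]; s = 0; s = 6; return 432
verdict: not equivalent; witness: x=0, y=-4


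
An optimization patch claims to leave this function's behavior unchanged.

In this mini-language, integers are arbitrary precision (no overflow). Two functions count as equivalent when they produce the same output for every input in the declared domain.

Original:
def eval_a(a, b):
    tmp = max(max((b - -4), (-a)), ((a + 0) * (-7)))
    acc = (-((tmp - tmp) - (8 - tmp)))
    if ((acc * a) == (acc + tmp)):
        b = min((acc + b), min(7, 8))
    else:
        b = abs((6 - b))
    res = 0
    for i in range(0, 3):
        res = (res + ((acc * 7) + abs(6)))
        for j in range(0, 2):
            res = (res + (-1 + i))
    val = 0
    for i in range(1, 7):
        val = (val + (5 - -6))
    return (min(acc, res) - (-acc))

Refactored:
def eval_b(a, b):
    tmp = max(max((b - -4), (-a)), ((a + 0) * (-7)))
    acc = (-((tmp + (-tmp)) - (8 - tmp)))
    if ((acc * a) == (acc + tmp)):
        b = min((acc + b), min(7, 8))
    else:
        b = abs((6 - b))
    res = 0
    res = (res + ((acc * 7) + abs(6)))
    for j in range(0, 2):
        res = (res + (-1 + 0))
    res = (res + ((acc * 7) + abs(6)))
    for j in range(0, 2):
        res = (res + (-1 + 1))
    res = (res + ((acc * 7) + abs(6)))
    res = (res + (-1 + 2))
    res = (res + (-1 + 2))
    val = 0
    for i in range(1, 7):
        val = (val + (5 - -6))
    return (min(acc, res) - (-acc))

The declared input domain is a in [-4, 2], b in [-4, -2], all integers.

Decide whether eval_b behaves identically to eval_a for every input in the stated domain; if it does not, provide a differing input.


Reading the diff, among the changes: statement counts differ; and min/max/abs usage differs; and constant usage differs; and loop structure differs; and arithmetic usage differs.
Tracing a=0, b=-2: eval_a: tmp becomes 2; next acc becomes 6; next ((acc * a) == (acc + tmp)) evaluates to false; next b becomes 8; next res becomes 0; next at i=0:; next res becomes 48; next at j=0:; next res becomes 47; next at j=1:; next res becomes 46; next at i=1:; next res becomes 94; next at j=0:; next res becomes 94; next at j=1:; next res becomes 94; next at i=2:; next res becomes 142; next at j=0:; next res becomes 143; next at j=1:; next res becomes 144; next val becomes 0; next at i=1:; next val becomes 11; next at i=2:; next val becomes 22; next at i=3:; next val becomes 33; next at i=4:; next val becomes 44; next at i=5:; next val becomes 55; next at i=6:; next val becomes 66; next final value 12 | eval_b: tmp becomes 2; next acc becomes 6; next ((acc * a) == (acc + tmp)) evaluates to false; next b becomes 8; next res becomes 0; next res becomes 48; next at j=0:; next res becomes 47; next at j=1:; next res becomes 46; next res becomes 94; next at j=0:; next res becomes 94; next at j=1:; next res becomes 94; next res becomes 142; next res becomes 143; next res becomes 144; next val becomes 0; next at i=1:; next val becomes 11; next at i=2:; next val becomes 22; next at i=3:; next val becomes 33; next at i=4:; next val becomes 44; next at i=5:; next val becomes 55; next at i=6:; next val becomes 66; next final value 12 — matching result 12.
Across all 21 domain points the two functions coincide.
verdict: equivalent
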